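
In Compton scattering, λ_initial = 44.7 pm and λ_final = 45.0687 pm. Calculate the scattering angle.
32.00°

First find the wavelength shift:
Δλ = λ' - λ = 45.0687 - 44.7 = 0.3687 pm

Using Δλ = λ_C(1 - cos θ), with λ_C = h/(m_e·c) ≈ 2.42631024 pm:
cos θ = 1 - Δλ/λ_C
cos θ = 1 - 0.3687/2.42631024
cos θ = 0.848041

θ = arccos(0.848041)
θ = 32.00°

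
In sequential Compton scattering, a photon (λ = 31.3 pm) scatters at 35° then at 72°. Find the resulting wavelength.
33.4153 pm

Apply Compton shift twice:

First scattering at θ₁ = 35°:
Δλ₁ = λ_C(1 - cos(35°))
Δλ₁ = 2.4263 × 0.1808
Δλ₁ = 0.4388 pm

After first scattering:
λ₁ = 31.3 + 0.4388 = 31.7388 pm

Second scattering at θ₂ = 72°:
Δλ₂ = λ_C(1 - cos(72°))
Δλ₂ = 2.4263 × 0.6910
Δλ₂ = 1.6765 pm

Final wavelength:
λ₂ = 31.7388 + 1.6765 = 33.4153 pm

Total shift: Δλ_total = 0.4388 + 1.6765 = 2.1153 pm

(Intermediate values are shown rounded; full precision is carried through to the final answer.)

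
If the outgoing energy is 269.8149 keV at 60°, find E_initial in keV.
366.6000 keV

Convert final energy to wavelength (hc ≈ 1239.842 keV·pm):
λ' = hc/E' = 1239.842 / 269.8149 = 4.5952 pm

Calculate the Compton shift:
Δλ = λ_C(1 - cos(60°))
Δλ = 2.4263 × (1 - cos(60°))
Δλ = 1.2132 pm

Initial wavelength:
λ = λ' - Δλ = 4.5952 - 1.2132 = 3.3820 pm

Initial energy:
E = hc/λ = 1239.842 / 3.3820 = 366.6000 keV

(Intermediate values are shown rounded; full precision is carried through to the final answer.)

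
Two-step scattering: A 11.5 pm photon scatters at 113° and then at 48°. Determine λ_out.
15.6771 pm

Apply Compton shift twice:

First scattering at θ₁ = 113°:
Δλ₁ = λ_C(1 - cos(113°))
Δλ₁ = 2.4263 × 1.3907
Δλ₁ = 3.3743 pm

After first scattering:
λ₁ = 11.5 + 3.3743 = 14.8743 pm

Second scattering at θ₂ = 48°:
Δλ₂ = λ_C(1 - cos(48°))
Δλ₂ = 2.4263 × 0.3309
Δλ₂ = 0.8028 pm

Final wavelength:
λ₂ = 14.8743 + 0.8028 = 15.6771 pm

Total shift: Δλ_total = 3.3743 + 0.8028 = 4.1771 pm

(Intermediate values are shown rounded; full precision is carried through to the final answer.)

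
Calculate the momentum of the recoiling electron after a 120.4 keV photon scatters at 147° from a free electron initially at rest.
1.0489e-22 kg·m/s

The electron is initially at rest, so by conservation of momentum:
p⃗_e = p⃗₀ − p⃗'  (incident photon momentum minus scattered photon momentum)

Photon momentum magnitudes (p = h/λ = E/c):
λ₀ = hc/E₀ = 10.2977 pm → p₀ = h/λ₀ = 6.4345e-23 kg·m/s
Δλ = λ_C(1 − cos 147°) = 4.4612 pm
λ' = 14.7589 pm → p' = h/λ' = 4.4895e-23 kg·m/s

The scattered photon makes angle θ = 147° with the incident direction, so by the law of cosines:
|p⃗_e|² = p₀² + p'² − 2p₀p'cos θ
|p⃗_e|² = (6.4345e-23)² + (4.4895e-23)² − 2·6.4345e-23·4.4895e-23·cos(147°)
|p⃗_e| = 1.0489e-22 kg·m/s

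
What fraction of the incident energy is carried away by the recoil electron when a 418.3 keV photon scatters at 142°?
0.5941 (or 59.41%)

Calculate initial and final photon energies:

Initial: E₀ = 418.3 keV → λ₀ = 2.9640 pm
Compton shift: Δλ = 4.3383 pm
Final wavelength: λ' = 7.3023 pm
Final energy: E' = 169.7886 keV

Fractional energy loss:
(E₀ - E')/E₀ = (418.3000 - 169.7886)/418.3000
= 248.5114/418.3000
= 0.5941
= 59.41%

(Intermediate values are shown rounded; full precision is carried through to the final answer.)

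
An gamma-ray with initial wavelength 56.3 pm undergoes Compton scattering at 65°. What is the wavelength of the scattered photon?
57.7009 pm

Using the Compton scattering formula:
λ' = λ + Δλ = λ + λ_C(1 - cos θ)

Given:
- Initial wavelength λ = 56.3 pm
- Scattering angle θ = 65°
- Compton wavelength λ_C ≈ 2.4263 pm

Calculate the shift:
Δλ = 2.4263 × (1 - cos(65°))
Δλ = 2.4263 × 0.5774
Δλ = 1.4009 pm

Final wavelength:
λ' = 56.3 + 1.4009 = 57.7009 pm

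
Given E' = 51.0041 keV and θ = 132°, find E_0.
61.2000 keV

Convert final energy to wavelength (hc ≈ 1239.842 keV·pm):
λ' = hc/E' = 1239.842 / 51.0041 = 24.3087 pm

Calculate the Compton shift:
Δλ = λ_C(1 - cos(132°))
Δλ = 2.4263 × (1 - cos(132°))
Δλ = 4.0498 pm

Initial wavelength:
λ = λ' - Δλ = 24.3087 - 4.0498 = 20.2588 pm

Initial energy:
E = hc/λ = 1239.842 / 20.2588 = 61.2000 keV

(Intermediate values are shown rounded; full precision is carried through to the final answer.)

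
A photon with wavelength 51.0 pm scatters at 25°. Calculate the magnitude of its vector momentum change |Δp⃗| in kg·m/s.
5.6119e-24 kg·m/s

Photon momentum magnitude is p = h/λ.

Initial momentum:
p₀ = h/λ = 6.6261e-34/5.1000e-11 = 1.2992e-23 kg·m/s

After scattering:
λ' = λ + Δλ = 51.0 + 0.2273 = 51.2273 pm
p' = h/λ' = 6.6261e-34/5.1227e-11 = 1.2935e-23 kg·m/s

Momentum is a vector; the scattered photon's direction makes angle θ = 25° with the incident direction. The magnitude of the vector change Δp⃗ = p⃗₀ − p⃗' is found from the law of cosines:
|Δp⃗|² = p₀² + p'² − 2p₀p'cos θ
|Δp⃗|² = (1.2992e-23)² + (1.2935e-23)² − 2·1.2992e-23·1.2935e-23·cos(25°)
|Δp⃗| = 5.6119e-24 kg·m/s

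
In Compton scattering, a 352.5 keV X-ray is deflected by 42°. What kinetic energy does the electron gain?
53.0569 keV

By energy conservation: K_e = E_initial - E_final

First find the scattered photon energy:
Initial wavelength: λ = hc/E = 3.5173 pm
Compton shift: Δλ = λ_C(1 - cos(42°)) = 0.6232 pm
Final wavelength: λ' = 3.5173 + 0.6232 = 4.1405 pm
Final photon energy: E' = hc/λ' = 299.4431 keV

Electron kinetic energy:
K_e = E - E' = 352.5000 - 299.4431 = 53.0569 keV

(Intermediate values are shown rounded; full precision is carried through to the final answer.)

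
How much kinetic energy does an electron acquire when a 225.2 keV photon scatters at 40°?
21.0491 keV

By energy conservation: K_e = E_initial - E_final

First find the scattered photon energy:
Initial wavelength: λ = hc/E = 5.5055 pm
Compton shift: Δλ = λ_C(1 - cos(40°)) = 0.5676 pm
Final wavelength: λ' = 5.5055 + 0.5676 = 6.0732 pm
Final photon energy: E' = hc/λ' = 204.1509 keV

Electron kinetic energy:
K_e = E - E' = 225.2000 - 204.1509 = 21.0491 keV

(Intermediate values are shown rounded; full precision is carried through to the final answer.)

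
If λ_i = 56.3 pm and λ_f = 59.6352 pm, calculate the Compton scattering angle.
112.00°

First find the wavelength shift:
Δλ = λ' - λ = 59.6352 - 56.3 = 3.3352 pm

Using Δλ = λ_C(1 - cos θ), with λ_C = h/(m_e·c) ≈ 2.42631024 pm:
cos θ = 1 - Δλ/λ_C
cos θ = 1 - 3.3352/2.42631024
cos θ = -0.374598

θ = arccos(-0.374598)
θ = 112.00°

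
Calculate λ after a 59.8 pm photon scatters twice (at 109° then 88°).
65.3579 pm

Apply Compton shift twice:

First scattering at θ₁ = 109°:
Δλ₁ = λ_C(1 - cos(109°))
Δλ₁ = 2.4263 × 1.3256
Δλ₁ = 3.2162 pm

After first scattering:
λ₁ = 59.8 + 3.2162 = 63.0162 pm

Second scattering at θ₂ = 88°:
Δλ₂ = λ_C(1 - cos(88°))
Δλ₂ = 2.4263 × 0.9651
Δλ₂ = 2.3416 pm

Final wavelength:
λ₂ = 63.0162 + 2.3416 = 65.3579 pm

Total shift: Δλ_total = 3.2162 + 2.3416 = 5.5579 pm

(Intermediate values are shown rounded; full precision is carried through to the final answer.)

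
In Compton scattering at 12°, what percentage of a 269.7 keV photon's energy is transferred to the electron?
0.0114 (or 1.14%)

Calculate initial and final photon energies:

Initial: E₀ = 269.7 keV → λ₀ = 4.5971 pm
Compton shift: Δλ = 0.0530 pm
Final wavelength: λ' = 4.6501 pm
Final energy: E' = 266.6249 keV

Fractional energy loss:
(E₀ - E')/E₀ = (269.7000 - 266.6249)/269.7000
= 3.0751/269.7000
= 0.0114
= 1.14%

(Intermediate values are shown rounded; full precision is carried through to the final answer.)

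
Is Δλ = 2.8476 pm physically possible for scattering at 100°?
Yes, consistent

Calculate the expected shift for θ = 100°:

Δλ_expected = λ_C(1 - cos(100°))
Δλ_expected = 2.4263 × (1 - cos(100°))
Δλ_expected = 2.4263 × 1.1736
Δλ_expected = 2.8476 pm

Given shift: 2.8476 pm
Expected shift: 2.8476 pm
Difference: 0.0000 pm

The values match. This is consistent with Compton scattering at the stated angle.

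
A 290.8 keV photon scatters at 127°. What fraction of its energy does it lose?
0.4769 (or 47.69%)

Calculate initial and final photon energies:

Initial: E₀ = 290.8 keV → λ₀ = 4.2636 pm
Compton shift: Δλ = 3.8865 pm
Final wavelength: λ' = 8.1501 pm
Final energy: E' = 152.1268 keV

Fractional energy loss:
(E₀ - E')/E₀ = (290.8000 - 152.1268)/290.8000
= 138.6732/290.8000
= 0.4769
= 47.69%

(Intermediate values are shown rounded; full precision is carried through to the final answer.)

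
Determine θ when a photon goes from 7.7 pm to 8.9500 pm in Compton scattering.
61.00°

First find the wavelength shift:
Δλ = λ' - λ = 8.9500 - 7.7 = 1.2500 pm

Using Δλ = λ_C(1 - cos θ), with λ_C = h/(m_e·c) ≈ 2.42631024 pm:
cos θ = 1 - Δλ/λ_C
cos θ = 1 - 1.2500/2.42631024
cos θ = 0.484814

θ = arccos(0.484814)
θ = 61.00°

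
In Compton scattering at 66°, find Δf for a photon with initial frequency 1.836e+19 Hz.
1.487e+18 Hz (decrease)

Convert frequency to wavelength (c = 299792458 m/s):
λ₀ = c/f₀ = 299792458/1.836e+19 = 1.6328565e-11 m = 16.3286 pm

Calculate Compton shift:
Δλ = λ_C(1 - cos(66°)) = 1.4394 pm

Final wavelength:
λ' = λ₀ + Δλ = 16.3286 + 1.4394 = 17.7680 pm

Final frequency:
f' = c/λ' = 299792458/1.7768006e-11 = 1.6872600e+19 Hz

Frequency shift (decrease):
Δf = f₀ - f' = 1.836e+19 - 1.6872600e+19 = 1.487e+18 Hz

(Intermediate values are shown rounded; full precision is carried through to the final answer.)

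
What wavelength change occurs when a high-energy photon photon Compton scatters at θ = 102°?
2.9308 pm

Using the Compton scattering formula:
Δλ = λ_C(1 - cos θ)

where λ_C = h/(m_e·c) ≈ 2.4263 pm is the Compton wavelength of an electron.

For θ = 102°:
cos(102°) = -0.2079
1 - cos(102°) = 1.2079

Δλ = 2.4263 × 1.2079
Δλ = 2.9308 pm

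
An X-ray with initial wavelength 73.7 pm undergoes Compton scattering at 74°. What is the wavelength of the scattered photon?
75.4575 pm

Using the Compton scattering formula:
λ' = λ + Δλ = λ + λ_C(1 - cos θ)

Given:
- Initial wavelength λ = 73.7 pm
- Scattering angle θ = 74°
- Compton wavelength λ_C ≈ 2.4263 pm

Calculate the shift:
Δλ = 2.4263 × (1 - cos(74°))
Δλ = 2.4263 × 0.7244
Δλ = 1.7575 pm

Final wavelength:
λ' = 73.7 + 1.7575 = 75.4575 pm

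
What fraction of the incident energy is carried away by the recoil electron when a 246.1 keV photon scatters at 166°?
0.4869 (or 48.69%)

Calculate initial and final photon energies:

Initial: E₀ = 246.1 keV → λ₀ = 5.0380 pm
Compton shift: Δλ = 4.7805 pm
Final wavelength: λ' = 9.8185 pm
Final energy: E' = 126.2760 keV

Fractional energy loss:
(E₀ - E')/E₀ = (246.1000 - 126.2760)/246.1000
= 119.8240/246.1000
= 0.4869
= 48.69%

(Intermediate values are shown rounded; full precision is carried through to the final answer.)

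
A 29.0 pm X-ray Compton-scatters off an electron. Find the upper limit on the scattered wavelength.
33.8526 pm (at θ = 180°)

The Compton shift is Δλ = λ_C(1 − cos θ).

Since cos θ ranges from −1 to 1, the factor (1 − cos θ) ranges from 0 to 2; the maximum shift occurs at θ = 180° (backscattering):
Δλ_max = 2λ_C = 2 × 2.4263 pm = 4.8526 pm

Maximum scattered wavelength:
λ'_max = λ₀ + Δλ_max = 29.0 + 4.8526 = 33.8526 pm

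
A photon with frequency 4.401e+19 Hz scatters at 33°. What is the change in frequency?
2.392e+18 Hz (decrease)

Convert frequency to wavelength (c = 299792458 m/s):
λ₀ = c/f₀ = 299792458/4.401e+19 = 6.8119168e-12 m = 6.8119 pm

Calculate Compton shift:
Δλ = λ_C(1 - cos(33°)) = 0.3914 pm

Final wavelength:
λ' = λ₀ + Δλ = 6.8119 + 0.3914 = 7.2034 pm

Final frequency:
f' = c/λ' = 299792458/7.2033520e-12 = 4.1618465e+19 Hz

Frequency shift (decrease):
Δf = f₀ - f' = 4.401e+19 - 4.1618465e+19 = 2.392e+18 Hz

(Intermediate values are shown rounded; full precision is carried through to the final answer.)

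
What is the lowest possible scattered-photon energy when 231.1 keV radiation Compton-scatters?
121.3440 keV (at θ = 180°)

The scattered photon has minimum energy when its wavelength is maximum, i.e., when the Compton shift Δλ = λ_C(1 − cos θ) is maximum. This occurs at θ = 180° (backscattering), giving Δλ_max = 2λ_C = 4.8526 pm.

Initial wavelength: λ₀ = hc/E₀ = 5.3650 pm
Maximum final wavelength: λ'_max = λ₀ + 2λ_C = 5.3650 + 4.8526 = 10.2176 pm
Minimum final energy: E'_min = hc/λ'_max = 121.3440 keV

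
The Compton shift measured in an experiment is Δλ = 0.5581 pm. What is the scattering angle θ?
39.65°

From the Compton formula Δλ = λ_C(1 - cos θ), we can solve for θ:

cos θ = 1 - Δλ/λ_C

Given:
- Δλ = 0.5581 pm
- λ_C = h/(m_e·c) ≈ 2.42631024 pm

cos θ = 1 - 0.5581/2.42631024
cos θ = 1 - 0.230020
cos θ = 0.769980

θ = arccos(0.769980)
θ = 39.65°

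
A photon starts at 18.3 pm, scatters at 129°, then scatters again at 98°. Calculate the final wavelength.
25.0172 pm

Apply Compton shift twice:

First scattering at θ₁ = 129°:
Δλ₁ = λ_C(1 - cos(129°))
Δλ₁ = 2.4263 × 1.6293
Δλ₁ = 3.9532 pm

After first scattering:
λ₁ = 18.3 + 3.9532 = 22.2532 pm

Second scattering at θ₂ = 98°:
Δλ₂ = λ_C(1 - cos(98°))
Δλ₂ = 2.4263 × 1.1392
Δλ₂ = 2.7640 pm

Final wavelength:
λ₂ = 22.2532 + 2.7640 = 25.0172 pm

Total shift: Δλ_total = 3.9532 + 2.7640 = 6.7172 pm

(Intermediate values are shown rounded; full precision is carried through to the final answer.)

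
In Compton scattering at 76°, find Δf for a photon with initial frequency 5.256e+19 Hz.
1.282e+19 Hz (decrease)

Convert frequency to wavelength (c = 299792458 m/s):
λ₀ = c/f₀ = 299792458/5.256e+19 = 5.7038139e-12 m = 5.7038 pm

Calculate Compton shift:
Δλ = λ_C(1 - cos(76°)) = 1.8393 pm

Final wavelength:
λ' = λ₀ + Δλ = 5.7038 + 1.8393 = 7.5431 pm

Final frequency:
f' = c/λ' = 299792458/7.5431466e-12 = 3.9743687e+19 Hz

Frequency shift (decrease):
Δf = f₀ - f' = 5.256e+19 - 3.9743687e+19 = 1.282e+19 Hz

(Intermediate values are shown rounded; full precision is carried through to the final answer.)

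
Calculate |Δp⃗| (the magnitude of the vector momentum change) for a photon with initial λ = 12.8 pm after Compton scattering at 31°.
2.7335e-23 kg·m/s

Photon momentum magnitude is p = h/λ.

Initial momentum:
p₀ = h/λ = 6.6261e-34/1.2800e-11 = 5.1766e-23 kg·m/s

After scattering:
λ' = λ + Δλ = 12.8 + 0.3466 = 13.1466 pm
p' = h/λ' = 6.6261e-34/1.3147e-11 = 5.0402e-23 kg·m/s

Momentum is a vector; the scattered photon's direction makes angle θ = 31° with the incident direction. The magnitude of the vector change Δp⃗ = p⃗₀ − p⃗' is found from the law of cosines:
|Δp⃗|² = p₀² + p'² − 2p₀p'cos θ
|Δp⃗|² = (5.1766e-23)² + (5.0402e-23)² − 2·5.1766e-23·5.0402e-23·cos(31°)
|Δp⃗| = 2.7335e-23 kg·m/s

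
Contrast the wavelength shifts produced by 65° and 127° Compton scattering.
127° produces the larger shift by a factor of 2.774

Calculate both shifts using Δλ = λ_C(1 - cos θ):

For θ₁ = 65°:
Δλ₁ = 2.4263 × (1 - cos(65°))
Δλ₁ = 2.4263 × 0.5774
Δλ₁ = 1.4009 pm

For θ₂ = 127°:
Δλ₂ = 2.4263 × (1 - cos(127°))
Δλ₂ = 2.4263 × 1.6018
Δλ₂ = 3.8865 pm

The 127° angle produces the larger shift.
Ratio: 3.8865/1.4009 = 2.774

(Intermediate values are shown rounded; full precision is carried through to the final answer.)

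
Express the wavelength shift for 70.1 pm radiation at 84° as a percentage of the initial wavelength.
3.0994%

Calculate the Compton shift:
Δλ = λ_C(1 - cos(84°))
Δλ = 2.4263 × (1 - cos(84°))
Δλ = 2.4263 × 0.8955
Δλ = 2.1727 pm

Percentage change:
(Δλ/λ₀) × 100 = (2.1727/70.1) × 100
= 3.0994%

(Intermediate values are shown rounded; full precision is carried through to the final answer.)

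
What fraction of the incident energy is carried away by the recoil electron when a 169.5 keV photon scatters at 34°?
0.0537 (or 5.37%)

Calculate initial and final photon energies:

Initial: E₀ = 169.5 keV → λ₀ = 7.3147 pm
Compton shift: Δλ = 0.4148 pm
Final wavelength: λ' = 7.7295 pm
Final energy: E' = 160.4037 keV

Fractional energy loss:
(E₀ - E')/E₀ = (169.5000 - 160.4037)/169.5000
= 9.0963/169.5000
= 0.0537
= 5.37%

(Intermediate values are shown rounded; full precision is carried through to the final answer.)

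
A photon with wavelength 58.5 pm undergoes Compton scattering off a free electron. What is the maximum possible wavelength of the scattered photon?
63.3526 pm (at θ = 180°)

The Compton shift is Δλ = λ_C(1 − cos θ).

Since cos θ ranges from −1 to 1, the factor (1 − cos θ) ranges from 0 to 2; the maximum shift occurs at θ = 180° (backscattering):
Δλ_max = 2λ_C = 2 × 2.4263 pm = 4.8526 pm

Maximum scattered wavelength:
λ'_max = λ₀ + Δλ_max = 58.5 + 4.8526 = 63.3526 pm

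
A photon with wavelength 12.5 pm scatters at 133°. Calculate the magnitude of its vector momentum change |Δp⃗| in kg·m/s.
8.5418e-23 kg·m/s

Photon momentum magnitude is p = h/λ.

Initial momentum:
p₀ = h/λ = 6.6261e-34/1.2500e-11 = 5.3009e-23 kg·m/s

After scattering:
λ' = λ + Δλ = 12.5 + 4.0810 = 16.5810 pm
p' = h/λ' = 6.6261e-34/1.6581e-11 = 3.9962e-23 kg·m/s

Momentum is a vector; the scattered photon's direction makes angle θ = 133° with the incident direction. The magnitude of the vector change Δp⃗ = p⃗₀ − p⃗' is found from the law of cosines:
|Δp⃗|² = p₀² + p'² − 2p₀p'cos θ
|Δp⃗|² = (5.3009e-23)² + (3.9962e-23)² − 2·5.3009e-23·3.9962e-23·cos(133°)
|Δp⃗| = 8.5418e-23 kg·m/s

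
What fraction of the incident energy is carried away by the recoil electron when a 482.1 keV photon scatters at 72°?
0.3946 (or 39.46%)

Calculate initial and final photon energies:

Initial: E₀ = 482.1 keV → λ₀ = 2.5718 pm
Compton shift: Δλ = 1.6765 pm
Final wavelength: λ' = 4.2483 pm
Final energy: E' = 291.8448 keV

Fractional energy loss:
(E₀ - E')/E₀ = (482.1000 - 291.8448)/482.1000
= 190.2552/482.1000
= 0.3946
= 39.46%

(Intermediate values are shown rounded; full precision is carried through to the final answer.)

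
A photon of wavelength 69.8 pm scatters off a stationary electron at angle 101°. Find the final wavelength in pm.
72.6893 pm

Using the Compton scattering formula:
λ' = λ + Δλ = λ + λ_C(1 - cos θ)

Given:
- Initial wavelength λ = 69.8 pm
- Scattering angle θ = 101°
- Compton wavelength λ_C ≈ 2.4263 pm

Calculate the shift:
Δλ = 2.4263 × (1 - cos(101°))
Δλ = 2.4263 × 1.1908
Δλ = 2.8893 pm

Final wavelength:
λ' = 69.8 + 2.8893 = 72.6893 pm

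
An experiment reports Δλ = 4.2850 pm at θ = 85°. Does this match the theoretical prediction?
No, inconsistent

Calculate the expected shift for θ = 85°:

Δλ_expected = λ_C(1 - cos(85°))
Δλ_expected = 2.4263 × (1 - cos(85°))
Δλ_expected = 2.4263 × 0.9128
Δλ_expected = 2.2148 pm

Given shift: 4.2850 pm
Expected shift: 2.2148 pm
Difference: 2.0701 pm

The values do not match. The given shift corresponds to θ ≈ 140.0°, not 85°.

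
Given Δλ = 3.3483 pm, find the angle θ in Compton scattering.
112.33°

From the Compton formula Δλ = λ_C(1 - cos θ), we can solve for θ:

cos θ = 1 - Δλ/λ_C

Given:
- Δλ = 3.3483 pm
- λ_C = h/(m_e·c) ≈ 2.42631024 pm

cos θ = 1 - 3.3483/2.42631024
cos θ = 1 - 1.379997
cos θ = -0.379997

θ = arccos(-0.379997)
θ = 112.33°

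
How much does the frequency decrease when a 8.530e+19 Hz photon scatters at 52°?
1.789e+19 Hz (decrease)

Convert frequency to wavelength (c = 299792458 m/s):
λ₀ = c/f₀ = 299792458/8.530e+19 = 3.5145657e-12 m = 3.5146 pm

Calculate Compton shift:
Δλ = λ_C(1 - cos(52°)) = 0.9325 pm

Final wavelength:
λ' = λ₀ + Δλ = 3.5146 + 0.9325 = 4.4471 pm

Final frequency:
f' = c/λ' = 299792458/4.4470902e-12 = 6.7413172e+19 Hz

Frequency shift (decrease):
Δf = f₀ - f' = 8.530e+19 - 6.7413172e+19 = 1.789e+19 Hz

(Intermediate values are shown rounded; full precision is carried through to the final answer.)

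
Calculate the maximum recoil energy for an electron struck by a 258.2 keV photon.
129.7787 keV

Maximum energy transfer occurs at θ = 180° (backscattering).

Initial photon: E₀ = 258.2 keV → λ₀ = 4.8019 pm

Maximum Compton shift (at 180°):
Δλ_max = 2λ_C = 2 × 2.4263 = 4.8526 pm

Final wavelength:
λ' = 4.8019 + 4.8526 = 9.6545 pm

Minimum photon energy (maximum energy to electron):
E'_min = hc/λ' = 128.4213 keV

Maximum electron kinetic energy:
K_max = E₀ - E'_min = 258.2000 - 128.4213 = 129.7787 keV

(Intermediate values are shown rounded; full precision is carried through to the final answer.)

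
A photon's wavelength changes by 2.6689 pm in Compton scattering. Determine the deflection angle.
95.74°

From the Compton formula Δλ = λ_C(1 - cos θ), we can solve for θ:

cos θ = 1 - Δλ/λ_C

Given:
- Δλ = 2.6689 pm
- λ_C = h/(m_e·c) ≈ 2.42631024 pm

cos θ = 1 - 2.6689/2.42631024
cos θ = 1 - 1.099983
cos θ = -0.099983

θ = arccos(-0.099983)
θ = 95.74°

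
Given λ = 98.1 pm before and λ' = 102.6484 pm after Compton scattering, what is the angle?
151.00°

First find the wavelength shift:
Δλ = λ' - λ = 102.6484 - 98.1 = 4.5484 pm

Using Δλ = λ_C(1 - cos θ), with λ_C = h/(m_e·c) ≈ 2.42631024 pm:
cos θ = 1 - Δλ/λ_C
cos θ = 1 - 4.5484/2.42631024
cos θ = -0.874616

θ = arccos(-0.874616)
θ = 151.00°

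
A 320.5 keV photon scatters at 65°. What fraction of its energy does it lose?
0.2659 (or 26.59%)

Calculate initial and final photon energies:

Initial: E₀ = 320.5 keV → λ₀ = 3.8685 pm
Compton shift: Δλ = 1.4009 pm
Final wavelength: λ' = 5.2694 pm
Final energy: E' = 235.2923 keV

Fractional energy loss:
(E₀ - E')/E₀ = (320.5000 - 235.2923)/320.5000
= 85.2077/320.5000
= 0.2659
= 26.59%

(Intermediate values are shown rounded; full precision is carried through to the final answer.)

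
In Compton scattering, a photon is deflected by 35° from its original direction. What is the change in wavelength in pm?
0.4388 pm

Using the Compton scattering formula:
Δλ = λ_C(1 - cos θ)

where λ_C = h/(m_e·c) ≈ 2.4263 pm is the Compton wavelength of an electron.

For θ = 35°:
cos(35°) = 0.8192
1 - cos(35°) = 0.1808

Δλ = 2.4263 × 0.1808
Δλ = 0.4388 pm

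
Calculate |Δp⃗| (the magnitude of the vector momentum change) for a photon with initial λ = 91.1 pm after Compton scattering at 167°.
1.4092e-23 kg·m/s

Photon momentum magnitude is p = h/λ.

Initial momentum:
p₀ = h/λ = 6.6261e-34/9.1100e-11 = 7.2734e-24 kg·m/s

After scattering:
λ' = λ + Δλ = 91.1 + 4.7904 = 95.8904 pm
p' = h/λ' = 6.6261e-34/9.5890e-11 = 6.9100e-24 kg·m/s

Momentum is a vector; the scattered photon's direction makes angle θ = 167° with the incident direction. The magnitude of the vector change Δp⃗ = p⃗₀ − p⃗' is found from the law of cosines:
|Δp⃗|² = p₀² + p'² − 2p₀p'cos θ
|Δp⃗|² = (7.2734e-24)² + (6.9100e-24)² − 2·7.2734e-24·6.9100e-24·cos(167°)
|Δp⃗| = 1.4092e-23 kg·m/s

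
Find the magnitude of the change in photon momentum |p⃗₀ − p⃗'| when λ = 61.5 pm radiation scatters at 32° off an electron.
5.9221e-24 kg·m/s

Photon momentum magnitude is p = h/λ.

Initial momentum:
p₀ = h/λ = 6.6261e-34/6.1500e-11 = 1.0774e-23 kg·m/s

After scattering:
λ' = λ + Δλ = 61.5 + 0.3687 = 61.8687 pm
p' = h/λ' = 6.6261e-34/6.1869e-11 = 1.0710e-23 kg·m/s

Momentum is a vector; the scattered photon's direction makes angle θ = 32° with the incident direction. The magnitude of the vector change Δp⃗ = p⃗₀ − p⃗' is found from the law of cosines:
|Δp⃗|² = p₀² + p'² − 2p₀p'cos θ
|Δp⃗|² = (1.0774e-23)² + (1.0710e-23)² − 2·1.0774e-23·1.0710e-23·cos(32°)
|Δp⃗| = 5.9221e-24 kg·m/s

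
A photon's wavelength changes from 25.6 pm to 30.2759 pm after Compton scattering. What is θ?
158.00°

First find the wavelength shift:
Δλ = λ' - λ = 30.2759 - 25.6 = 4.6759 pm

Using Δλ = λ_C(1 - cos θ), with λ_C = h/(m_e·c) ≈ 2.42631024 pm:
cos θ = 1 - Δλ/λ_C
cos θ = 1 - 4.6759/2.42631024
cos θ = -0.927165

θ = arccos(-0.927165)
θ = 158.00°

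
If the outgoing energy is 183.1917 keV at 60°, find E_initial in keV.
223.2000 keV

Convert final energy to wavelength (hc ≈ 1239.842 keV·pm):
λ' = hc/E' = 1239.842 / 183.1917 = 6.7680 pm

Calculate the Compton shift:
Δλ = λ_C(1 - cos(60°))
Δλ = 2.4263 × (1 - cos(60°))
Δλ = 1.2132 pm

Initial wavelength:
λ = λ' - Δλ = 6.7680 - 1.2132 = 5.5548 pm

Initial energy:
E = hc/λ = 1239.842 / 5.5548 = 223.2000 keV

(Intermediate values are shown rounded; full precision is carried through to the final answer.)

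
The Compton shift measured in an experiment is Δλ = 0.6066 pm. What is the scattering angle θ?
41.41°

From the Compton formula Δλ = λ_C(1 - cos θ), we can solve for θ:

cos θ = 1 - Δλ/λ_C

Given:
- Δλ = 0.6066 pm
- λ_C = h/(m_e·c) ≈ 2.42631024 pm

cos θ = 1 - 0.6066/2.42631024
cos θ = 1 - 0.250009
cos θ = 0.749991

θ = arccos(0.749991)
θ = 41.41°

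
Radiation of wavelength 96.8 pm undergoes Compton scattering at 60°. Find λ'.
98.0132 pm

Using the Compton formula: λ' = λ + λ_C(1 − cos θ)

For θ = 60°, cos θ = 1/2 (exact) = 0.5000, so:
1 − cos 60° = 1 − (1/2) = 0.5000

Δλ = λ_C × 0.5000 = 2.4263 × 0.5000 = 1.2132 pm

λ' = 96.8 + 1.2132 = 98.0132 pm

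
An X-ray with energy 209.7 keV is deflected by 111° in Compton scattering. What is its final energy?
134.6443 keV

First convert energy to wavelength:
λ = hc/E, with hc ≈ 1239.842 keV·pm (i.e. 1239.842 eV·nm)

For E = 209.7 keV = 209700 eV:
λ = 1239.842 keV·pm / 209.7 keV
λ = 5.9125 pm

Calculate the Compton shift:
Δλ = λ_C(1 - cos(111°)) = 2.4263 × 1.3584
Δλ = 3.2958 pm

Final wavelength:
λ' = 5.9125 + 3.2958 = 9.2083 pm

Final energy:
E' = hc/λ' = 1239.842 / 9.2083 = 134.6443 keV

(Intermediate values are shown rounded; full precision is carried through to the final answer.)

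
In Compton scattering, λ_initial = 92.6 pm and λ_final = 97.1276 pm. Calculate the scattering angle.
150.00°

First find the wavelength shift:
Δλ = λ' - λ = 97.1276 - 92.6 = 4.5276 pm

Using Δλ = λ_C(1 - cos θ), with λ_C = h/(m_e·c) ≈ 2.42631024 pm:
cos θ = 1 - Δλ/λ_C
cos θ = 1 - 4.5276/2.42631024
cos θ = -0.866043

θ = arccos(-0.866043)
θ = 150.00°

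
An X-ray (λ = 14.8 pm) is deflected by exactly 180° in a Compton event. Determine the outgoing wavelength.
19.6526 pm

Using the Compton formula: λ' = λ + λ_C(1 − cos θ)

For θ = 180°, cos θ = -1 (exact) = -1.0000, so:
1 − cos 180° = 1 − (-1) = 2.0000

Δλ = λ_C × 2.0000 = 2.4263 × 2.0000 = 4.8526 pm

λ' = 14.8 + 4.8526 = 19.6526 pm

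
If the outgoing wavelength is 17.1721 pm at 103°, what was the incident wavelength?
14.2000 pm

From λ' = λ + Δλ, we have λ = λ' - Δλ

First calculate the Compton shift:
Δλ = λ_C(1 - cos θ)
Δλ = 2.4263 × (1 - cos(103°))
Δλ = 2.4263 × 1.2250
Δλ = 2.9721 pm

Initial wavelength:
λ = λ' - Δλ
λ = 17.1721 - 2.9721
λ = 14.2000 pm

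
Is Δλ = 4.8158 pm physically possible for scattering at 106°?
No, inconsistent

Calculate the expected shift for θ = 106°:

Δλ_expected = λ_C(1 - cos(106°))
Δλ_expected = 2.4263 × (1 - cos(106°))
Δλ_expected = 2.4263 × 1.2756
Δλ_expected = 3.0951 pm

Given shift: 4.8158 pm
Expected shift: 3.0951 pm
Difference: 1.7207 pm

The values do not match. The given shift corresponds to θ ≈ 170.0°, not 106°.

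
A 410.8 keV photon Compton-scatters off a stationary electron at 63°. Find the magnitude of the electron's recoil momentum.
2.0264e-22 kg·m/s

The electron is initially at rest, so by conservation of momentum:
p⃗_e = p⃗₀ − p⃗'  (incident photon momentum minus scattered photon momentum)

Photon momentum magnitudes (p = h/λ = E/c):
λ₀ = hc/E₀ = 3.0181 pm → p₀ = h/λ₀ = 2.1954e-22 kg·m/s
Δλ = λ_C(1 − cos 63°) = 1.3248 pm
λ' = 4.3429 pm → p' = h/λ' = 1.5257e-22 kg·m/s

The scattered photon makes angle θ = 63° with the incident direction, so by the law of cosines:
|p⃗_e|² = p₀² + p'² − 2p₀p'cos θ
|p⃗_e|² = (2.1954e-22)² + (1.5257e-22)² − 2·2.1954e-22·1.5257e-22·cos(63°)
|p⃗_e| = 2.0264e-22 kg·m/s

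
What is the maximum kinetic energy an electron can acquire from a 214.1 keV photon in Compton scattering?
97.6126 keV

Maximum energy transfer occurs at θ = 180° (backscattering).

Initial photon: E₀ = 214.1 keV → λ₀ = 5.7909 pm

Maximum Compton shift (at 180°):
Δλ_max = 2λ_C = 2 × 2.4263 = 4.8526 pm

Final wavelength:
λ' = 5.7909 + 4.8526 = 10.6436 pm

Minimum photon energy (maximum energy to electron):
E'_min = hc/λ' = 116.4874 keV

Maximum electron kinetic energy:
K_max = E₀ - E'_min = 214.1000 - 116.4874 = 97.6126 keV

(Intermediate values are shown rounded; full precision is carried through to the final answer.)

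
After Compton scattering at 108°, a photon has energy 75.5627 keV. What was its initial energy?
93.7000 keV

Convert final energy to wavelength (hc ≈ 1239.842 keV·pm):
λ' = hc/E' = 1239.842 / 75.5627 = 16.4081 pm

Calculate the Compton shift:
Δλ = λ_C(1 - cos(108°))
Δλ = 2.4263 × (1 - cos(108°))
Δλ = 3.1761 pm

Initial wavelength:
λ = λ' - Δλ = 16.4081 - 3.1761 = 13.2320 pm

Initial energy:
E = hc/λ = 1239.842 / 13.2320 = 93.7000 keV

(Intermediate values are shown rounded; full precision is carried through to the final answer.)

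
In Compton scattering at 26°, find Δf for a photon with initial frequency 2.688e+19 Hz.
5.791e+17 Hz (decrease)

Convert frequency to wavelength (c = 299792458 m/s):
λ₀ = c/f₀ = 299792458/2.688e+19 = 1.1152993e-11 m = 11.1530 pm

Calculate Compton shift:
Δλ = λ_C(1 - cos(26°)) = 0.2456 pm

Final wavelength:
λ' = λ₀ + Δλ = 11.1530 + 0.2456 = 11.3986 pm

Final frequency:
f' = c/λ' = 299792458/1.1398550e-11 = 2.6300929e+19 Hz

Frequency shift (decrease):
Δf = f₀ - f' = 2.688e+19 - 2.6300929e+19 = 5.791e+17 Hz

(Intermediate values are shown rounded; full precision is carried through to the final answer.)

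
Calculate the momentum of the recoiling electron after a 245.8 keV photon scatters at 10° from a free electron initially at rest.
2.2835e-23 kg·m/s

The electron is initially at rest, so by conservation of momentum:
p⃗_e = p⃗₀ − p⃗'  (incident photon momentum minus scattered photon momentum)

Photon momentum magnitudes (p = h/λ = E/c):
λ₀ = hc/E₀ = 5.0441 pm → p₀ = h/λ₀ = 1.3136e-22 kg·m/s
Δλ = λ_C(1 − cos 10°) = 0.0369 pm
λ' = 5.0810 pm → p' = h/λ' = 1.3041e-22 kg·m/s

The scattered photon makes angle θ = 10° with the incident direction, so by the law of cosines:
|p⃗_e|² = p₀² + p'² − 2p₀p'cos θ
|p⃗_e|² = (1.3136e-22)² + (1.3041e-22)² − 2·1.3136e-22·1.3041e-22·cos(10°)
|p⃗_e| = 2.2835e-23 kg·m/s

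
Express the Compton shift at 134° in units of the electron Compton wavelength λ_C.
1.6947 λ_C

The Compton shift formula is:
Δλ = λ_C(1 - cos θ)

Dividing both sides by λ_C:
Δλ/λ_C = 1 - cos θ

For θ = 134°:
Δλ/λ_C = 1 - cos(134°)
Δλ/λ_C = 1 - -0.6947
Δλ/λ_C = 1.6947

This means the shift is 1.6947 × λ_C = 4.1118 pm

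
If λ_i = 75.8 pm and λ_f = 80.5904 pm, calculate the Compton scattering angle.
167.00°

First find the wavelength shift:
Δλ = λ' - λ = 80.5904 - 75.8 = 4.7904 pm

Using Δλ = λ_C(1 - cos θ), with λ_C = h/(m_e·c) ≈ 2.42631024 pm:
cos θ = 1 - Δλ/λ_C
cos θ = 1 - 4.7904/2.42631024
cos θ = -0.974356

θ = arccos(-0.974356)
θ = 167.00°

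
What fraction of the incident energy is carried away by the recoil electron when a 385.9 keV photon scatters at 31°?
0.0974 (or 9.74%)

Calculate initial and final photon energies:

Initial: E₀ = 385.9 keV → λ₀ = 3.2129 pm
Compton shift: Δλ = 0.3466 pm
Final wavelength: λ' = 3.5594 pm
Final energy: E' = 348.3275 keV

Fractional energy loss:
(E₀ - E')/E₀ = (385.9000 - 348.3275)/385.9000
= 37.5725/385.9000
= 0.0974
= 9.74%

(Intermediate values are shown rounded; full precision is carried through to the final answer.)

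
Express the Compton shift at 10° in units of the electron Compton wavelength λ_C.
0.0152 λ_C

The Compton shift formula is:
Δλ = λ_C(1 - cos θ)

Dividing both sides by λ_C:
Δλ/λ_C = 1 - cos θ

For θ = 10°:
Δλ/λ_C = 1 - cos(10°)
Δλ/λ_C = 1 - 0.9848
Δλ/λ_C = 0.0152

This means the shift is 0.0152 × λ_C = 0.0369 pm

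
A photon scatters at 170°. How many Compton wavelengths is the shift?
1.9848 λ_C

The Compton shift formula is:
Δλ = λ_C(1 - cos θ)

Dividing both sides by λ_C:
Δλ/λ_C = 1 - cos θ

For θ = 170°:
Δλ/λ_C = 1 - cos(170°)
Δλ/λ_C = 1 - -0.9848
Δλ/λ_C = 1.9848

This means the shift is 1.9848 × λ_C = 4.8158 pm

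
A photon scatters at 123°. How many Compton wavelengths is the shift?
1.5446 λ_C

The Compton shift formula is:
Δλ = λ_C(1 - cos θ)

Dividing both sides by λ_C:
Δλ/λ_C = 1 - cos θ

For θ = 123°:
Δλ/λ_C = 1 - cos(123°)
Δλ/λ_C = 1 - -0.5446
Δλ/λ_C = 1.5446

This means the shift is 1.5446 × λ_C = 3.7478 pm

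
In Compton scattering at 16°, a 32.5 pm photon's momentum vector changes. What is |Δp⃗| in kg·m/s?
5.6670e-24 kg·m/s

Photon momentum magnitude is p = h/λ.

Initial momentum:
p₀ = h/λ = 6.6261e-34/3.2500e-11 = 2.0388e-23 kg·m/s

After scattering:
λ' = λ + Δλ = 32.5 + 0.0940 = 32.5940 pm
p' = h/λ' = 6.6261e-34/3.2594e-11 = 2.0329e-23 kg·m/s

Momentum is a vector; the scattered photon's direction makes angle θ = 16° with the incident direction. The magnitude of the vector change Δp⃗ = p⃗₀ − p⃗' is found from the law of cosines:
|Δp⃗|² = p₀² + p'² − 2p₀p'cos θ
|Δp⃗|² = (2.0388e-23)² + (2.0329e-23)² − 2·2.0388e-23·2.0329e-23·cos(16°)
|Δp⃗| = 5.6670e-24 kg·m/s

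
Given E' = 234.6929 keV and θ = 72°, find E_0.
343.8001 keV

Convert final energy to wavelength (hc ≈ 1239.842 keV·pm):
λ' = hc/E' = 1239.842 / 234.6929 = 5.2828 pm

Calculate the Compton shift:
Δλ = λ_C(1 - cos(72°))
Δλ = 2.4263 × (1 - cos(72°))
Δλ = 1.6765 pm

Initial wavelength:
λ = λ' - Δλ = 5.2828 - 1.6765 = 3.6063 pm

Initial energy:
E = hc/λ = 1239.842 / 3.6063 = 343.8001 keV

(Intermediate values are shown rounded; full precision is carried through to the final answer.)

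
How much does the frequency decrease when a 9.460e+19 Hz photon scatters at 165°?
5.684e+19 Hz (decrease)

Convert frequency to wavelength (c = 299792458 m/s):
λ₀ = c/f₀ = 299792458/9.460e+19 = 3.1690535e-12 m = 3.1691 pm

Calculate Compton shift:
Δλ = λ_C(1 - cos(165°)) = 4.7699 pm

Final wavelength:
λ' = λ₀ + Δλ = 3.1691 + 4.7699 = 7.9390 pm

Final frequency:
f' = c/λ' = 299792458/7.9389994e-12 = 3.7761995e+19 Hz

Frequency shift (decrease):
Δf = f₀ - f' = 9.460e+19 - 3.7761995e+19 = 5.684e+19 Hz

(Intermediate values are shown rounded; full precision is carried through to the final answer.)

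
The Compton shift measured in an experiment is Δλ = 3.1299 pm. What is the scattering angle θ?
106.86°

From the Compton formula Δλ = λ_C(1 - cos θ), we can solve for θ:

cos θ = 1 - Δλ/λ_C

Given:
- Δλ = 3.1299 pm
- λ_C = h/(m_e·c) ≈ 2.42631024 pm

cos θ = 1 - 3.1299/2.42631024
cos θ = 1 - 1.289983
cos θ = -0.289983

θ = arccos(-0.289983)
θ = 106.86°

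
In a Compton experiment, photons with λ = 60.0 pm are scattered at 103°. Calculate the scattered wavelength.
62.9721 pm

Using the Compton scattering formula:
λ' = λ + Δλ = λ + λ_C(1 - cos θ)

Given:
- Initial wavelength λ = 60.0 pm
- Scattering angle θ = 103°
- Compton wavelength λ_C ≈ 2.4263 pm

Calculate the shift:
Δλ = 2.4263 × (1 - cos(103°))
Δλ = 2.4263 × 1.2250
Δλ = 2.9721 pm

Final wavelength:
λ' = 60.0 + 2.9721 = 62.9721 pm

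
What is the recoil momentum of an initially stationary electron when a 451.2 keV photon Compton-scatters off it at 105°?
2.9230e-22 kg·m/s

The electron is initially at rest, so by conservation of momentum:
p⃗_e = p⃗₀ − p⃗'  (incident photon momentum minus scattered photon momentum)

Photon momentum magnitudes (p = h/λ = E/c):
λ₀ = hc/E₀ = 2.7479 pm → p₀ = h/λ₀ = 2.4113e-22 kg·m/s
Δλ = λ_C(1 − cos 105°) = 3.0543 pm
λ' = 5.8022 pm → p' = h/λ' = 1.1420e-22 kg·m/s

The scattered photon makes angle θ = 105° with the incident direction, so by the law of cosines:
|p⃗_e|² = p₀² + p'² − 2p₀p'cos θ
|p⃗_e|² = (2.4113e-22)² + (1.1420e-22)² − 2·2.4113e-22·1.1420e-22·cos(105°)
|p⃗_e| = 2.9230e-22 kg·m/s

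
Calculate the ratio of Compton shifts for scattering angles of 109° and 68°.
109° produces the larger shift by a factor of 2.120

Calculate both shifts using Δλ = λ_C(1 - cos θ):

For θ₁ = 68°:
Δλ₁ = 2.4263 × (1 - cos(68°))
Δλ₁ = 2.4263 × 0.6254
Δλ₁ = 1.5174 pm

For θ₂ = 109°:
Δλ₂ = 2.4263 × (1 - cos(109°))
Δλ₂ = 2.4263 × 1.3256
Δλ₂ = 3.2162 pm

The 109° angle produces the larger shift.
Ratio: 3.2162/1.5174 = 2.120

(Intermediate values are shown rounded; full precision is carried through to the final answer.)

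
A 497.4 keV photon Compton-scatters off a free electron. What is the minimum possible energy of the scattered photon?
168.7947 keV (at θ = 180°)

The scattered photon has minimum energy when its wavelength is maximum, i.e., when the Compton shift Δλ = λ_C(1 − cos θ) is maximum. This occurs at θ = 180° (backscattering), giving Δλ_max = 2λ_C = 4.8526 pm.

Initial wavelength: λ₀ = hc/E₀ = 2.4926 pm
Maximum final wavelength: λ'_max = λ₀ + 2λ_C = 2.4926 + 4.8526 = 7.3453 pm
Minimum final energy: E'_min = hc/λ'_max = 168.7947 keV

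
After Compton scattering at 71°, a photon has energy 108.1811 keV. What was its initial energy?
126.2000 keV

Convert final energy to wavelength (hc ≈ 1239.842 keV·pm):
λ' = hc/E' = 1239.842 / 108.1811 = 11.4608 pm

Calculate the Compton shift:
Δλ = λ_C(1 - cos(71°))
Δλ = 2.4263 × (1 - cos(71°))
Δλ = 1.6364 pm

Initial wavelength:
λ = λ' - Δλ = 11.4608 - 1.6364 = 9.8244 pm

Initial energy:
E = hc/λ = 1239.842 / 9.8244 = 126.2000 keV

(Intermediate values are shown rounded; full precision is carried through to the final answer.)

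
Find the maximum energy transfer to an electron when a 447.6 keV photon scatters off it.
284.9465 keV

Maximum energy transfer occurs at θ = 180° (backscattering).

Initial photon: E₀ = 447.6 keV → λ₀ = 2.7700 pm

Maximum Compton shift (at 180°):
Δλ_max = 2λ_C = 2 × 2.4263 = 4.8526 pm

Final wavelength:
λ' = 2.7700 + 4.8526 = 7.6226 pm

Minimum photon energy (maximum energy to electron):
E'_min = hc/λ' = 162.6535 keV

Maximum electron kinetic energy:
K_max = E₀ - E'_min = 447.6000 - 162.6535 = 284.9465 keV

(Intermediate values are shown rounded; full precision is carried through to the final answer.)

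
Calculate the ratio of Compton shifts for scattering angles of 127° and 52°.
127° produces the larger shift by a factor of 4.168

Calculate both shifts using Δλ = λ_C(1 - cos θ):

For θ₁ = 52°:
Δλ₁ = 2.4263 × (1 - cos(52°))
Δλ₁ = 2.4263 × 0.3843
Δλ₁ = 0.9325 pm

For θ₂ = 127°:
Δλ₂ = 2.4263 × (1 - cos(127°))
Δλ₂ = 2.4263 × 1.6018
Δλ₂ = 3.8865 pm

The 127° angle produces the larger shift.
Ratio: 3.8865/0.9325 = 4.168

(Intermediate values are shown rounded; full precision is carried through to the final answer.)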